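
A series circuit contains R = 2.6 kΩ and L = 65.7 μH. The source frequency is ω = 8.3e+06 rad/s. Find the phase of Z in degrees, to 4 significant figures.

X_L = ωL = 545.3 Ω
Z = 2600 + j545.3 Ω
|Z| = √(2600² + 545.3²) = 2657 Ω
∠Z = arctan(545.3/2600) = 11.85°

11.85°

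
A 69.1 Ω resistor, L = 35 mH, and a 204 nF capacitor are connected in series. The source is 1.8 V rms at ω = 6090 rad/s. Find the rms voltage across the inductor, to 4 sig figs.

0.6440 V

X_L = ωL = 213.2 Ω
X_C = 1/(ωC) = 804.9 Ω
Net reactance X = X_L − X_C = -591.8 Ω
Z = 69.10 − j591.8 Ω
|Z| = √(69.10² + 591.8²) = 595.8 Ω
I = V/|Z| = 3.021 mA
V_L = I·|Z_L| = 0.003021 × 213.2 = 0.6440 V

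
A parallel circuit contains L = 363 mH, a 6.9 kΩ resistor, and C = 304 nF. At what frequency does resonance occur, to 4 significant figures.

479.1 Hz

ω₀ = 1/√(LC) = 1/√(0.363 × 3.04e-07) = 3010 rad/s
f₀ = ω₀/(2π) = 479.1 Hz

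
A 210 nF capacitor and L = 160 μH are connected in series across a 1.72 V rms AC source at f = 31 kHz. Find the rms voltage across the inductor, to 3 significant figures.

ω = 2πf = 194800 rad/s
X_L = ωL = 31.2 Ω
X_C = 1/(ωC) = 24.4 Ω
Net reactance X = X_L − X_C = 6.72 Ω
Z = j6.72 Ω
|Z| = √(0² + 6.72²) = 6.72 Ω
I = V/|Z| = 256 mA
V_L = I·|Z_L| = 0.256 × 31.2 = 7.98 V

7.98 V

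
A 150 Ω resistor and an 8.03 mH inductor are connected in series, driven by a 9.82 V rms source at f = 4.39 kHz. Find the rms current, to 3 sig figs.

36.7 mA

ω = 2πf = 27580 rad/s
X_L = ωL = 221 Ω
Z = 150 + j221 Ω
|Z| = √(150² + 221²) = 268 Ω
I = V/|Z| = 9.82/268 = 36.7 mA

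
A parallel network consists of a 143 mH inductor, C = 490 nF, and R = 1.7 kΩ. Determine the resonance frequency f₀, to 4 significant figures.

ω₀ = 1/√(LC) = 1/√(0.143 × 4.9e-07) = 3778 rad/s
f₀ = ω₀/(2π) = 601.2 Hz

601.2 Hz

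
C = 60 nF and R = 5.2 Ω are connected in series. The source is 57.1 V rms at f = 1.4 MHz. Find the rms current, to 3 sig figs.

ω = 2πf = 8.796e+06 rad/s
X_C = 1/(ωC) = 1.89 Ω
Z = 5.20 − j1.89 Ω
|Z| = √(5.20² + 1.89²) = 5.53 Ω
I = V/|Z| = 57.1/5.53 = 10.3 A

10.3 A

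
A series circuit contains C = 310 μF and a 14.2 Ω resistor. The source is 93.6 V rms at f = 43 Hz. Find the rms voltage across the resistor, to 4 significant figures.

71.64 V

ω = 2πf = 270.2 rad/s
X_C = 1/(ωC) = 11.94 Ω
Z = 14.20 − j11.94 Ω
|Z| = √(14.20² + 11.94²) = 18.55 Ω
I = V/|Z| = 5.045 A
V_R = I·|Z_R| = 5.045 × 14.20 = 71.64 V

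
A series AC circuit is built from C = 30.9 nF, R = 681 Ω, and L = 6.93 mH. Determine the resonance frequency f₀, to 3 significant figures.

10.9 kHz

ω₀ = 1/√(LC) = 1/√(0.00693 × 3.09e-08) = 68340 rad/s
f₀ = ω₀/(2π) = 10.9 kHz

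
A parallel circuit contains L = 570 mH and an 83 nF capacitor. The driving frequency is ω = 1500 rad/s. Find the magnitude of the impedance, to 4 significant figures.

X_L = ωL = 855.0 Ω
X_C = 1/(ωC) = 8032 Ω
Parallel: admittances add. Y = 1/(jωL) + jωC
Y = (0 − j0.001045) S
|Y| = 0.001045 S → |Z| = 1/|Y| = 956.9 Ω, ∠Z = −∠Y = 90.00°

956.9 Ω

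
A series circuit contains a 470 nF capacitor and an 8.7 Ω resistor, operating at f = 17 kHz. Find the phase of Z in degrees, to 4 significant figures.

ω = 2πf = 106800 rad/s
X_C = 1/(ωC) = 19.92 Ω
Z = 8.700 − j19.92 Ω
|Z| = √(8.700² + 19.92²) = 21.74 Ω
∠Z = arctan(-19.92/8.700) = -66.41°

-66.41°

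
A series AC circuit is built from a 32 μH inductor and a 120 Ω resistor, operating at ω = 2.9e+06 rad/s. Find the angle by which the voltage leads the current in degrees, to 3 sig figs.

X_L = ωL = 92.8 Ω
Z = 120 + j92.8 Ω
|Z| = √(120² + 92.8²) = 152 Ω
∠Z = arctan(92.8/120) = 37.7°

37.7°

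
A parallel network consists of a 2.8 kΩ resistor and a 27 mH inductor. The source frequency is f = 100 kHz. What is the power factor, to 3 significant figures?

ω = 2πf = 628300 rad/s
X_L = ωL = 17000 Ω
Parallel: admittances add. Y = 1/R + 1/(jωL)
Y = (0.000357 − j5.89e-05) S
|Y| = 0.000362 S → |Z| = 1/|Y| = 2760 Ω, ∠Z = −∠Y = 9.37°
cos φ = cos(9.37°) = 0.987

0.987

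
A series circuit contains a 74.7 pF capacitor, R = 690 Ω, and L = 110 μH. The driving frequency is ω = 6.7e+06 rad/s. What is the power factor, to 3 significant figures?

X_L = ωL = 737 Ω
X_C = 1/(ωC) = 2000 Ω
Net reactance X = X_L − X_C = -1260 Ω
Z = 690 − j1260 Ω
|Z| = √(690² + 1260²) = 1440 Ω
∠Z = arctan(-1260/690) = -61.3°
cos φ = cos(-61.3°) = 0.480

0.480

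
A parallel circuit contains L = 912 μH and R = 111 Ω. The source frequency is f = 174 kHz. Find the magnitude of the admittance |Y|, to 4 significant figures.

9.065 mS

ω = 2πf = 1.093e+06 rad/s
X_L = ωL = 997.1 Ω
Parallel: admittances add. Y = 1/R + 1/(jωL)
Y = (0.009009 − j0.001003) S
|Y| = 0.009065 S → |Z| = 1/|Y| = 110.3 Ω, ∠Z = −∠Y = 6.352°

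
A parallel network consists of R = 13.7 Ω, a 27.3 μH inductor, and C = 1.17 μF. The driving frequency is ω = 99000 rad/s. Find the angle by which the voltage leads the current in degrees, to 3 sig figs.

X_L = ωL = 2.70 Ω
X_C = 1/(ωC) = 8.63 Ω
Parallel: admittances add. Y = 1/R + 1/(jωL) + jωC
Y = (0.0730 − j0.254) S
|Y| = 0.264 S → |Z| = 1/|Y| = 3.78 Ω, ∠Z = −∠Y = 74.0°

74.0°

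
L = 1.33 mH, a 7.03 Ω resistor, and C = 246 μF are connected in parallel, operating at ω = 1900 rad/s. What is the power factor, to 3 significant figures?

X_L = ωL = 2.53 Ω
X_C = 1/(ωC) = 2.14 Ω
Parallel: admittances add. Y = 1/R + 1/(jωL) + jωC
Y = (0.142 + j0.0717) S
|Y| = 0.159 S → |Z| = 1/|Y| = 6.28 Ω, ∠Z = −∠Y = -26.7°
cos φ = cos(-26.7°) = 0.893

0.893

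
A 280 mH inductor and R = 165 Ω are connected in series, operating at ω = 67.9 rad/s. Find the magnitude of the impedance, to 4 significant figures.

X_L = ωL = 19.01 Ω
Z = 165.0 + j19.01 Ω
|Z| = √(165.0² + 19.01²) = 166.1 Ω

166.1 Ω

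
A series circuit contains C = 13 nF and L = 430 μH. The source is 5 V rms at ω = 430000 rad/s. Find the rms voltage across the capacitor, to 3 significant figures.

X_L = ωL = 185 Ω
X_C = 1/(ωC) = 179 Ω
Net reactance X = X_L − X_C = 6.01 Ω
Z = j6.01 Ω
|Z| = √(0² + 6.01²) = 6.01 Ω
I = V/|Z| = 832 mA
V_C = I·|Z_C| = 0.832 × 179 = 149 V

149 V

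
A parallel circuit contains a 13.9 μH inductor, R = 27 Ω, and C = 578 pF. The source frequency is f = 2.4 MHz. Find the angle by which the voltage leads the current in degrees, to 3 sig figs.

-6.08°

ω = 2πf = 1.508e+07 rad/s
X_L = ωL = 210 Ω
X_C = 1/(ωC) = 115 Ω
Parallel: admittances add. Y = 1/R + 1/(jωL) + jωC
Y = (0.0370 + j0.00395) S
|Y| = 0.0372 S → |Z| = 1/|Y| = 26.8 Ω, ∠Z = −∠Y = -6.08°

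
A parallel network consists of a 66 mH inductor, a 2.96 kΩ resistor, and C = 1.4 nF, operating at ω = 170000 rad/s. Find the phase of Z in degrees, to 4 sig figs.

X_L = ωL = 11220 Ω
X_C = 1/(ωC) = 4202 Ω
Parallel: admittances add. Y = 1/R + 1/(jωL) + jωC
Y = (0.0003378 + j0.0001489) S
|Y| = 0.0003692 S → |Z| = 1/|Y| = 2709 Ω, ∠Z = −∠Y = -23.78°

-23.78°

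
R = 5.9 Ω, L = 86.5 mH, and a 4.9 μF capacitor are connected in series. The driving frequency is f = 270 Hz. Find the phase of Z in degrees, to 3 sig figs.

77.4°

ω = 2πf = 1696 rad/s
X_L = ωL = 147 Ω
X_C = 1/(ωC) = 120 Ω
Net reactance X = X_L − X_C = 26.4 Ω
Z = 5.90 + j26.4 Ω
|Z| = √(5.90² + 26.4²) = 27.1 Ω
∠Z = arctan(26.4/5.90) = 77.4°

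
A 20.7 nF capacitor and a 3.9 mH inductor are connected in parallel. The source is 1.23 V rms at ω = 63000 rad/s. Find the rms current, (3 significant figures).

X_L = ωL = 246 Ω
X_C = 1/(ωC) = 767 Ω
Parallel: admittances add. Y = 1/(jωL) + jωC
Y = (0 − j0.00277) S
|Y| = 0.00277 S → |Z| = 1/|Y| = 362 Ω, ∠Z = −∠Y = 90.0°
I = V/|Z| = 1.23/362 = 3.40 mA

3.40 mA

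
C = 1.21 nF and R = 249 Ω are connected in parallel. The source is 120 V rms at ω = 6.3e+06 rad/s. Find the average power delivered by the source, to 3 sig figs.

X_C = 1/(ωC) = 131 Ω
Parallel: admittances add. Y = 1/R + jωC
Y = (0.00402 + j0.00762) S
|Y| = 0.00862 S → |Z| = 1/|Y| = 116 Ω, ∠Z = −∠Y = -62.2°
I = V/|Z| = 1.03 A
P = VI cos φ = 120 × 1.03 × cos(-62.2°) = 57.8 W

57.8 W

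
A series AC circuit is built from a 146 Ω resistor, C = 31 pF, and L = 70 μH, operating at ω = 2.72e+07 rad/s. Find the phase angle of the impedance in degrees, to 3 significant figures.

78.5°

X_L = ωL = 1900 Ω
X_C = 1/(ωC) = 1190 Ω
Net reactance X = X_L − X_C = 718 Ω
Z = 146 + j718 Ω
|Z| = √(146² + 718²) = 733 Ω
∠Z = arctan(718/146) = 78.5°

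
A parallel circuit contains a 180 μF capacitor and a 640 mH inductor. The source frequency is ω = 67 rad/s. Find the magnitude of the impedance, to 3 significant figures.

X_L = ωL = 42.9 Ω
X_C = 1/(ωC) = 82.9 Ω
Parallel: admittances add. Y = 1/(jωL) + jωC
Y = (0 − j0.0113) S
|Y| = 0.0113 S → |Z| = 1/|Y| = 88.8 Ω, ∠Z = −∠Y = 90.0°

88.8 Ω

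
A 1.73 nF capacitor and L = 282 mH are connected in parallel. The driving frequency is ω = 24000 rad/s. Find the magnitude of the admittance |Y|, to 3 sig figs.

106 μS

X_L = ωL = 6770 Ω
X_C = 1/(ωC) = 24100 Ω
Parallel: admittances add. Y = 1/(jωL) + jωC
Y = (0 − j0.000106) S
|Y| = 0.000106 S → |Z| = 1/|Y| = 9410 Ω, ∠Z = −∠Y = 90.0°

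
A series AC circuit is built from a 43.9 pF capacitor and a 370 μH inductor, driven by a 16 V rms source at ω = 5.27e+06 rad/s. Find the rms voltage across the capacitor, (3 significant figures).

29.2 V

X_L = ωL = 1950 Ω
X_C = 1/(ωC) = 4320 Ω
Net reactance X = X_L − X_C = -2370 Ω
Z = − j2370 Ω
|Z| = √(0² + 2370²) = 2370 Ω
I = V/|Z| = 6.74 mA
V_C = I·|Z_C| = 0.00674 × 4320 = 29.2 V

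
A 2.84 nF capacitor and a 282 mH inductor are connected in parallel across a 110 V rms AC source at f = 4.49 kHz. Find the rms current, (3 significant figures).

ω = 2πf = 28210 rad/s
X_L = ωL = 7960 Ω
X_C = 1/(ωC) = 12500 Ω
Parallel: admittances add. Y = 1/(jωL) + jωC
Y = (0 − j4.56e-05) S
|Y| = 4.56e-05 S → |Z| = 1/|Y| = 21900 Ω, ∠Z = −∠Y = 90.0°
I = V/|Z| = 110/21900 = 5.01 mA

5.01 mA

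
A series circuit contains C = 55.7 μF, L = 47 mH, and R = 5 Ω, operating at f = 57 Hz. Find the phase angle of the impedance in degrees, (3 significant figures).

-81.5°

ω = 2πf = 358.1 rad/s
X_L = ωL = 16.8 Ω
X_C = 1/(ωC) = 50.1 Ω
Net reactance X = X_L − X_C = -33.3 Ω
Z = 5.00 − j33.3 Ω
|Z| = √(5.00² + 33.3²) = 33.7 Ω
∠Z = arctan(-33.3/5.00) = -81.5°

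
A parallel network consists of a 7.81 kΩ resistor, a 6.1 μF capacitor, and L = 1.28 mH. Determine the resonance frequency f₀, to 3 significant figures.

1.80 kHz

ω₀ = 1/√(LC) = 1/√(0.00128 × 6.1e-06) = 11320 rad/s
f₀ = ω₀/(2π) = 1.80 kHz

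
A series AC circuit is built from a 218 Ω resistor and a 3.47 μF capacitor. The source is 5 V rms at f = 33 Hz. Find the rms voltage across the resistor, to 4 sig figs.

ω = 2πf = 207.3 rad/s
X_C = 1/(ωC) = 1390 Ω
Z = 218.0 − j1390 Ω
|Z| = √(218.0² + 1390²) = 1407 Ω
I = V/|Z| = 3.554 mA
V_R = I·|Z_R| = 0.003554 × 218.0 = 0.7748 V

0.7748 V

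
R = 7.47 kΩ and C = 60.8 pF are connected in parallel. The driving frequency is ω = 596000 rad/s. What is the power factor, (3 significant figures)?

0.965

X_C = 1/(ωC) = 27600 Ω
Parallel: admittances add. Y = 1/R + jωC
Y = (0.000134 + j3.62e-05) S
|Y| = 0.000139 S → |Z| = 1/|Y| = 7210 Ω, ∠Z = −∠Y = -15.1°
cos φ = cos(-15.1°) = 0.965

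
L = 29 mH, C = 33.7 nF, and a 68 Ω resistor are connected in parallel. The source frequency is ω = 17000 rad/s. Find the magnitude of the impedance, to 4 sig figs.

67.67 Ω

X_L = ωL = 493.0 Ω
X_C = 1/(ωC) = 1746 Ω
Parallel: admittances add. Y = 1/R + 1/(jωL) + jωC
Y = (0.01471 − j0.001455) S
|Y| = 0.01478 S → |Z| = 1/|Y| = 67.67 Ω, ∠Z = −∠Y = 5.652°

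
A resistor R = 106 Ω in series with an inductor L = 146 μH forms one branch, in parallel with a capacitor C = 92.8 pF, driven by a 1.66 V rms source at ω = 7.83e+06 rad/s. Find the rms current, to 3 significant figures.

269 μA

X_L = ωL = 1140 Ω
X_C = 1/(ωC) = 1380 Ω
Branch 1 (R+jX_L): Z₁ = 106 + j1140 Ω, |Z₁| = 1150 Ω
Branch 2 (−jX_C): Z₂ = −j1380 Ω
Parallel: Z = Z₁Z₂/(Z₁+Z₂), |Z| = 6170 Ω, ∠Z = 60.2°
I = V/|Z| = 1.66/6170 = 269 μA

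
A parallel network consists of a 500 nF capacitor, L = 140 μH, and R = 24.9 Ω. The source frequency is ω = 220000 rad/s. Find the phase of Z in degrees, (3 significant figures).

X_L = ωL = 30.8 Ω
X_C = 1/(ωC) = 9.09 Ω
Parallel: admittances add. Y = 1/R + 1/(jωL) + jωC
Y = (0.0402 + j0.0775) S
|Y| = 0.0873 S → |Z| = 1/|Y| = 11.5 Ω, ∠Z = −∠Y = -62.6°

-62.6°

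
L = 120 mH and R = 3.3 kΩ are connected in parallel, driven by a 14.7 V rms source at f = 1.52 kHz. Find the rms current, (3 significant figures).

13.6 mA

ω = 2πf = 9550 rad/s
X_L = ωL = 1150 Ω
Parallel: admittances add. Y = 1/R + 1/(jωL)
Y = (0.000303 − j0.000873) S
|Y| = 0.000924 S → |Z| = 1/|Y| = 1080 Ω, ∠Z = −∠Y = 70.8°
I = V/|Z| = 14.7/1080 = 13.6 mA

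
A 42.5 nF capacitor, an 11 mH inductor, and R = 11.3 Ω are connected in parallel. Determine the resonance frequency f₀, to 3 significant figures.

7.36 kHz

ω₀ = 1/√(LC) = 1/√(0.011 × 4.25e-08) = 46250 rad/s
f₀ = ω₀/(2π) = 7.36 kHz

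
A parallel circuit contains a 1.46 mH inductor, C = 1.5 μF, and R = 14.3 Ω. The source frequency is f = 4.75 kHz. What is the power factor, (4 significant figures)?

ω = 2πf = 29850 rad/s
X_L = ωL = 43.57 Ω
X_C = 1/(ωC) = 22.34 Ω
Parallel: admittances add. Y = 1/R + 1/(jωL) + jωC
Y = (0.06993 + j0.02182) S
|Y| = 0.07325 S → |Z| = 1/|Y| = 13.65 Ω, ∠Z = −∠Y = -17.33°
cos φ = cos(-17.33°) = 0.9546

0.9546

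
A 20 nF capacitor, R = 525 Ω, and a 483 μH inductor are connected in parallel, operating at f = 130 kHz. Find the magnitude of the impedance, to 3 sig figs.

71.8 Ω

ω = 2πf = 816800 rad/s
X_L = ωL = 395 Ω
X_C = 1/(ωC) = 61.2 Ω
Parallel: admittances add. Y = 1/R + 1/(jωL) + jωC
Y = (0.00190 + j0.0138) S
|Y| = 0.0139 S → |Z| = 1/|Y| = 71.8 Ω, ∠Z = −∠Y = -82.1°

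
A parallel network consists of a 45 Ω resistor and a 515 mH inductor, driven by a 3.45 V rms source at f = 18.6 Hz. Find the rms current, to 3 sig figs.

95.7 mA

ω = 2πf = 116.9 rad/s
X_L = ωL = 60.2 Ω
Parallel: admittances add. Y = 1/R + 1/(jωL)
Y = (0.0222 − j0.0166) S
|Y| = 0.0277 S → |Z| = 1/|Y| = 36.0 Ω, ∠Z = −∠Y = 36.8°
I = V/|Z| = 3.45/36.0 = 95.7 mA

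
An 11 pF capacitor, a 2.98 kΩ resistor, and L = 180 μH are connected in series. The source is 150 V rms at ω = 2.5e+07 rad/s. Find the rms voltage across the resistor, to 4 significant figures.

144.1 V

X_L = ωL = 4500 Ω
X_C = 1/(ωC) = 3636 Ω
Net reactance X = X_L − X_C = 863.6 Ω
Z = 2980 + j863.6 Ω
|Z| = √(2980² + 863.6²) = 3103 Ω
I = V/|Z| = 48.35 mA
V_R = I·|Z_R| = 0.04835 × 2980 = 144.1 V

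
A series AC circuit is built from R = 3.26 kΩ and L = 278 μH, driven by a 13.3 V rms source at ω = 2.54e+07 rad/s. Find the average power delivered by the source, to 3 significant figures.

9.53 mW

X_L = ωL = 7060 Ω
Z = 3260 + j7060 Ω
|Z| = √(3260² + 7060²) = 7780 Ω
∠Z = arctan(7060/3260) = 65.2°
I = V/|Z| = 1.71 mA
P = VI cos φ = 13.3 × 0.00171 × cos(65.2°) = 9.53 mW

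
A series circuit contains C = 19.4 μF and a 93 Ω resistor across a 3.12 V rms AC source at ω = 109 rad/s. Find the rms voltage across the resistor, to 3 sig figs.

X_C = 1/(ωC) = 473 Ω
Z = 93.0 − j473 Ω
|Z| = √(93.0² + 473²) = 482 Ω
I = V/|Z| = 6.47 mA
V_R = I·|Z_R| = 0.00647 × 93.0 = 0.602 V

0.602 V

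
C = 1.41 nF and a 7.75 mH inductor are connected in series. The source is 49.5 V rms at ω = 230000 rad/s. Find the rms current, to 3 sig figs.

X_L = ωL = 1780 Ω
X_C = 1/(ωC) = 3080 Ω
Net reactance X = X_L − X_C = -1300 Ω
Z = − j1300 Ω
|Z| = √(0² + 1300²) = 1300 Ω
I = V/|Z| = 49.5/1300 = 38.0 mA

38.0 mA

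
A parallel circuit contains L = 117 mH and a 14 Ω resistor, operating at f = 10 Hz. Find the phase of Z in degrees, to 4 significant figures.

62.30°

ω = 2πf = 62.83 rad/s
X_L = ωL = 7.351 Ω
Parallel: admittances add. Y = 1/R + 1/(jωL)
Y = (0.07143 − j0.1360) S
|Y| = 0.1536 S → |Z| = 1/|Y| = 6.509 Ω, ∠Z = −∠Y = 62.30°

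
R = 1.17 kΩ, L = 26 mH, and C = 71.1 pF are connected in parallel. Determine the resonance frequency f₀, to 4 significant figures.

117.1 kHz

ω₀ = 1/√(LC) = 1/√(0.026 × 7.11e-11) = 735500 rad/s
f₀ = ω₀/(2π) = 117.1 kHz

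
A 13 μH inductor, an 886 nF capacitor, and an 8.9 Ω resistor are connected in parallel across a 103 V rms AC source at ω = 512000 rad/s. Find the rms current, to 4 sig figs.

X_L = ωL = 6.656 Ω
X_C = 1/(ωC) = 2.204 Ω
Parallel: admittances add. Y = 1/R + 1/(jωL) + jωC
Y = (0.1124 + j0.3034) S
|Y| = 0.3235 S → |Z| = 1/|Y| = 3.091 Ω, ∠Z = −∠Y = -69.68°
I = V/|Z| = 103/3.091 = 33.32 A

33.32 A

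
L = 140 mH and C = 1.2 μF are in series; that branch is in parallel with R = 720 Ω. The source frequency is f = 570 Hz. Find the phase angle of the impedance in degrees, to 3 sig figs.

ω = 2πf = 3581 rad/s
X_L = ωL = 501 Ω
X_C = 1/(ωC) = 233 Ω
Branch 1: Z₁ = R = 720 Ω
Branch 2 (series LC): Z₂ = j(X_L − X_C) = j269 Ω
Parallel: Z = Z₁Z₂/(Z₁+Z₂), |Z| = 252 Ω, ∠Z = 69.5°

69.5°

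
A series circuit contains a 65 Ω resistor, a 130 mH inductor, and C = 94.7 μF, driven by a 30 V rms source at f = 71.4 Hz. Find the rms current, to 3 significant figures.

407 mA

ω = 2πf = 448.6 rad/s
X_L = ωL = 58.3 Ω
X_C = 1/(ωC) = 23.5 Ω
Net reactance X = X_L − X_C = 34.8 Ω
Z = 65.0 + j34.8 Ω
|Z| = √(65.0² + 34.8²) = 73.7 Ω
I = V/|Z| = 30/73.7 = 407 mA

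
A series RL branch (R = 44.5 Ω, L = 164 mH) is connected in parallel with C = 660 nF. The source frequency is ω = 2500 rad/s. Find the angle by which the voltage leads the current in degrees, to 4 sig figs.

71.02°

X_L = ωL = 410.0 Ω
X_C = 1/(ωC) = 606.1 Ω
Branch 1 (R+jX_L): Z₁ = 44.50 + j410.0 Ω, |Z₁| = 412.4 Ω
Branch 2 (−jX_C): Z₂ = −j606.1 Ω
Parallel: Z = Z₁Z₂/(Z₁+Z₂), |Z| = 1243 Ω, ∠Z = 71.02°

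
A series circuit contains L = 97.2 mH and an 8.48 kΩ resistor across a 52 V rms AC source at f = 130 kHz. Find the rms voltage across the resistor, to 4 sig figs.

5.523 V

ω = 2πf = 816800 rad/s
X_L = ωL = 79390 Ω
Z = 8480 + j79390 Ω
|Z| = √(8480² + 79390²) = 79850 Ω
I = V/|Z| = 651.3 μA
V_R = I·|Z_R| = 0.0006513 × 8480 = 5.523 V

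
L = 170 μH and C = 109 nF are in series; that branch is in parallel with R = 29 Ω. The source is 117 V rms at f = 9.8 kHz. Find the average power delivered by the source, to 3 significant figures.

ω = 2πf = 61580 rad/s
X_L = ωL = 10.5 Ω
X_C = 1/(ωC) = 149 Ω
Branch 1: Z₁ = R = 29.0 Ω
Branch 2 (series LC): Z₂ = j(X_L − X_C) = −j139 Ω
Parallel: Z = Z₁Z₂/(Z₁+Z₂), |Z| = 28.4 Ω, ∠Z = -11.8°
I = V/|Z| = 4.12 A
P = VI cos φ = 117 × 4.12 × cos(-11.8°) = 472 W

472 W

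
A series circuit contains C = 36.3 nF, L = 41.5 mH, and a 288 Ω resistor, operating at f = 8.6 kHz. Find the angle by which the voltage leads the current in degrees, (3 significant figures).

ω = 2πf = 54040 rad/s
X_L = ωL = 2240 Ω
X_C = 1/(ωC) = 510 Ω
Net reactance X = X_L − X_C = 1730 Ω
Z = 288 + j1730 Ω
|Z| = √(288² + 1730²) = 1760 Ω
∠Z = arctan(1730/288) = 80.6°

80.6°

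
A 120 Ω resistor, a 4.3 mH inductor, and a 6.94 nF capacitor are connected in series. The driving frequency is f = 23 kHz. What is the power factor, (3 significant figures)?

0.304

ω = 2πf = 144500 rad/s
X_L = ωL = 621 Ω
X_C = 1/(ωC) = 997 Ω
Net reactance X = X_L − X_C = -376 Ω
Z = 120 − j376 Ω
|Z| = √(120² + 376²) = 394 Ω
∠Z = arctan(-376/120) = -72.3°
cos φ = cos(-72.3°) = 0.304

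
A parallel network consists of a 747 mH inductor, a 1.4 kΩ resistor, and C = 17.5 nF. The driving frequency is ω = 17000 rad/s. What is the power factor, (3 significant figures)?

0.956

X_L = ωL = 12700 Ω
X_C = 1/(ωC) = 3360 Ω
Parallel: admittances add. Y = 1/R + 1/(jωL) + jωC
Y = (0.000714 + j0.000219) S
|Y| = 0.000747 S → |Z| = 1/|Y| = 1340 Ω, ∠Z = −∠Y = -17.0°
cos φ = cos(-17.0°) = 0.956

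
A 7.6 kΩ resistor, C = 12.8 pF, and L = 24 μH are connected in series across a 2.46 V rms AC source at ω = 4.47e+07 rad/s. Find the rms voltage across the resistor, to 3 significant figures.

X_L = ωL = 1070 Ω
X_C = 1/(ωC) = 1750 Ω
Net reactance X = X_L − X_C = -675 Ω
Z = 7600 − j675 Ω
|Z| = √(7600² + 675²) = 7630 Ω
I = V/|Z| = 322 μA
V_R = I·|Z_R| = 0.000322 × 7600 = 2.45 V

2.45 V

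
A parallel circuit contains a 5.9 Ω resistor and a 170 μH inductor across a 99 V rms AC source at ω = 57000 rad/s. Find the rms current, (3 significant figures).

19.6 A

X_L = ωL = 9.69 Ω
Parallel: admittances add. Y = 1/R + 1/(jωL)
Y = (0.169 − j0.103) S
|Y| = 0.198 S → |Z| = 1/|Y| = 5.04 Ω, ∠Z = −∠Y = 31.3°
I = V/|Z| = 99/5.04 = 19.6 A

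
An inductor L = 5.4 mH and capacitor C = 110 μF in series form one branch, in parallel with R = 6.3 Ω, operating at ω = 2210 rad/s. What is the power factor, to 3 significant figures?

X_L = ωL = 11.9 Ω
X_C = 1/(ωC) = 4.11 Ω
Branch 1: Z₁ = R = 6.30 Ω
Branch 2 (series LC): Z₂ = j(X_L − X_C) = j7.82 Ω
Parallel: Z = Z₁Z₂/(Z₁+Z₂), |Z| = 4.91 Ω, ∠Z = 38.9°
cos φ = cos(38.9°) = 0.779

0.779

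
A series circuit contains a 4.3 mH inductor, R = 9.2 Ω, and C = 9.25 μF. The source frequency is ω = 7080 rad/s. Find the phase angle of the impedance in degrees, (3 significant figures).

X_L = ωL = 30.4 Ω
X_C = 1/(ωC) = 15.3 Ω
Net reactance X = X_L − X_C = 15.2 Ω
Z = 9.20 + j15.2 Ω
|Z| = √(9.20² + 15.2²) = 17.7 Ω
∠Z = arctan(15.2/9.20) = 58.8°

58.8°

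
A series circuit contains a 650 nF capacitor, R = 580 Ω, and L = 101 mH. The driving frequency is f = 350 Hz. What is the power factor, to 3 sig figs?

ω = 2πf = 2199 rad/s
X_L = ωL = 222 Ω
X_C = 1/(ωC) = 700 Ω
Net reactance X = X_L − X_C = -477 Ω
Z = 580 − j477 Ω
|Z| = √(580² + 477²) = 751 Ω
∠Z = arctan(-477/580) = -39.5°
cos φ = cos(-39.5°) = 0.772

0.772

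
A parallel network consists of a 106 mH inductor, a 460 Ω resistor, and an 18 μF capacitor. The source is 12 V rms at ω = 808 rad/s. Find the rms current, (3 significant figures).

X_L = ωL = 85.6 Ω
X_C = 1/(ωC) = 68.8 Ω
Parallel: admittances add. Y = 1/R + 1/(jωL) + jωC
Y = (0.00217 + j0.00287) S
|Y| = 0.00360 S → |Z| = 1/|Y| = 278 Ω, ∠Z = −∠Y = -52.8°
I = V/|Z| = 12/278 = 43.2 mA

43.2 mA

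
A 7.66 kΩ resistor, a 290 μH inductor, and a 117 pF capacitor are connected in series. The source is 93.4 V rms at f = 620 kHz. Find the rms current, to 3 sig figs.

12.1 mA

ω = 2πf = 3.896e+06 rad/s
X_L = ωL = 1130 Ω
X_C = 1/(ωC) = 2190 Ω
Net reactance X = X_L − X_C = -1060 Ω
Z = 7660 − j1060 Ω
|Z| = √(7660² + 1060²) = 7730 Ω
I = V/|Z| = 93.4/7730 = 12.1 mA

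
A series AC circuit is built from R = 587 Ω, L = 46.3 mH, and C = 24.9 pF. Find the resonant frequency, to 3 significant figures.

148 kHz

ω₀ = 1/√(LC) = 1/√(0.0463 × 2.49e-11) = 931300 rad/s
f₀ = ω₀/(2π) = 148 kHz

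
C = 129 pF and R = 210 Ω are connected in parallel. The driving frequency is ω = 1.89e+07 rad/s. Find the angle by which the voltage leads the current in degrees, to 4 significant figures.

X_C = 1/(ωC) = 410.2 Ω
Parallel: admittances add. Y = 1/R + jωC
Y = (0.004762 + j0.002438) S
|Y| = 0.005350 S → |Z| = 1/|Y| = 186.9 Ω, ∠Z = −∠Y = -27.11°

-27.11°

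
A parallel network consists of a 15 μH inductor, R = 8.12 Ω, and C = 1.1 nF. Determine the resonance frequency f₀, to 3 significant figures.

ω₀ = 1/√(LC) = 1/√(1.5e-05 × 1.1e-09) = 7.785e+06 rad/s
f₀ = ω₀/(2π) = 1.24 MHz

1.24 MHz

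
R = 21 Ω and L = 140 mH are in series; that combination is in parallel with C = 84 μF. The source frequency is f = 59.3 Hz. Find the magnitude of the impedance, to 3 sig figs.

61.6 Ω

ω = 2πf = 372.6 rad/s
X_L = ωL = 52.2 Ω
X_C = 1/(ωC) = 32.0 Ω
Branch 1 (R+jX_L): Z₁ = 21.0 + j52.2 Ω, |Z₁| = 56.2 Ω
Branch 2 (−jX_C): Z₂ = −j32.0 Ω
Parallel: Z = Z₁Z₂/(Z₁+Z₂), |Z| = 61.6 Ω, ∠Z = -65.8°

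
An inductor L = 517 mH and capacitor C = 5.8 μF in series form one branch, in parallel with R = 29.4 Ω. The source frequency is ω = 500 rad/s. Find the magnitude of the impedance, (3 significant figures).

X_L = ωL = 258 Ω
X_C = 1/(ωC) = 345 Ω
Branch 1: Z₁ = R = 29.4 Ω
Branch 2 (series LC): Z₂ = j(X_L − X_C) = −j86.3 Ω
Parallel: Z = Z₁Z₂/(Z₁+Z₂), |Z| = 27.8 Ω, ∠Z = -18.8°

27.8 Ω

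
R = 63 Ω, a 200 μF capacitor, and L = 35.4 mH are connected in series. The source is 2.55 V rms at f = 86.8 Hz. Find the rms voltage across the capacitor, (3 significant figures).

0.366 V

ω = 2πf = 545.4 rad/s
X_L = ωL = 19.3 Ω
X_C = 1/(ωC) = 9.17 Ω
Net reactance X = X_L − X_C = 10.1 Ω
Z = 63.0 + j10.1 Ω
|Z| = √(63.0² + 10.1²) = 63.8 Ω
I = V/|Z| = 40.0 mA
V_C = I·|Z_C| = 0.0400 × 9.17 = 0.366 V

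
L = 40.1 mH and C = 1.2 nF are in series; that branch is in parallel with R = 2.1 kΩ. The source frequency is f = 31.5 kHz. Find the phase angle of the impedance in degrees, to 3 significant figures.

ω = 2πf = 197900 rad/s
X_L = ωL = 7940 Ω
X_C = 1/(ωC) = 4210 Ω
Branch 1: Z₁ = R = 2100 Ω
Branch 2 (series LC): Z₂ = j(X_L − X_C) = j3730 Ω
Parallel: Z = Z₁Z₂/(Z₁+Z₂), |Z| = 1830 Ω, ∠Z = 29.4°

29.4°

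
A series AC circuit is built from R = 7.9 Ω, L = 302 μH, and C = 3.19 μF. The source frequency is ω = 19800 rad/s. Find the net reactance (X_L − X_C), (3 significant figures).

-9.85 Ω

X_L = ωL = 5.98 Ω
X_C = 1/(ωC) = 15.8 Ω
X = 5.98 − 15.8 = -9.85 Ω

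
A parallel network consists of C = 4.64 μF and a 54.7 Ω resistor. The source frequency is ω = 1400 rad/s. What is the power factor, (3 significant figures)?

0.942

X_C = 1/(ωC) = 154 Ω
Parallel: admittances add. Y = 1/R + jωC
Y = (0.0183 + j0.00650) S
|Y| = 0.0194 S → |Z| = 1/|Y| = 51.5 Ω, ∠Z = −∠Y = -19.6°
cos φ = cos(-19.6°) = 0.942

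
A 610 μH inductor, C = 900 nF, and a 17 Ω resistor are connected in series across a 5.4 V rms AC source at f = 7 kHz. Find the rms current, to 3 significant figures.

316 mA

ω = 2πf = 43980 rad/s
X_L = ωL = 26.8 Ω
X_C = 1/(ωC) = 25.3 Ω
Net reactance X = X_L − X_C = 1.57 Ω
Z = 17.0 + j1.57 Ω
|Z| = √(17.0² + 1.57²) = 17.1 Ω
I = V/|Z| = 5.4/17.1 = 316 mA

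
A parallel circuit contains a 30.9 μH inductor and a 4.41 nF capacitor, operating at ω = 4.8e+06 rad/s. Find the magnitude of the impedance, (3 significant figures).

69.3 Ω

X_L = ωL = 148 Ω
X_C = 1/(ωC) = 47.2 Ω
Parallel: admittances add. Y = 1/(jωL) + jωC
Y = (0 + j0.0144) S
|Y| = 0.0144 S → |Z| = 1/|Y| = 69.3 Ω, ∠Z = −∠Y = -90.0°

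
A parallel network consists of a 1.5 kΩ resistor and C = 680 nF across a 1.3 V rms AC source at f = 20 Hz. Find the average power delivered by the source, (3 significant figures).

1.13 mW

ω = 2πf = 125.7 rad/s
X_C = 1/(ωC) = 11700 Ω
Parallel: admittances add. Y = 1/R + jωC
Y = (0.000667 + j8.55e-05) S
|Y| = 0.000672 S → |Z| = 1/|Y| = 1490 Ω, ∠Z = −∠Y = -7.30°
I = V/|Z| = 874 μA
P = VI cos φ = 1.3 × 0.000874 × cos(-7.30°) = 1.13 mW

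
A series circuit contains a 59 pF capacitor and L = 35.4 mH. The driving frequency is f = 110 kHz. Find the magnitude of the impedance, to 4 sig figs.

56.38 Ω

ω = 2πf = 691200 rad/s
X_L = ωL = 24470 Ω
X_C = 1/(ωC) = 24520 Ω
Net reactance X = X_L − X_C = -56.38 Ω
Z = − j56.38 Ω
|Z| = √(0² + 56.38²) = 56.38 Ω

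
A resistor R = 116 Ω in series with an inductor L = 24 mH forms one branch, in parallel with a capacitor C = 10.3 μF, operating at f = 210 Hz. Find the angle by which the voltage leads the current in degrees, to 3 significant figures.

ω = 2πf = 1319 rad/s
X_L = ωL = 31.7 Ω
X_C = 1/(ωC) = 73.6 Ω
Branch 1 (R+jX_L): Z₁ = 116 + j31.7 Ω, |Z₁| = 120 Ω
Branch 2 (−jX_C): Z₂ = −j73.6 Ω
Parallel: Z = Z₁Z₂/(Z₁+Z₂), |Z| = 71.7 Ω, ∠Z = -54.9°

-54.9°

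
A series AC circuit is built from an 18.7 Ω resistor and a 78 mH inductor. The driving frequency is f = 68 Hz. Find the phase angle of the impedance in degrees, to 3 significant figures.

ω = 2πf = 427.3 rad/s
X_L = ωL = 33.3 Ω
Z = 18.7 + j33.3 Ω
|Z| = √(18.7² + 33.3²) = 38.2 Ω
∠Z = arctan(33.3/18.7) = 60.7°

60.7°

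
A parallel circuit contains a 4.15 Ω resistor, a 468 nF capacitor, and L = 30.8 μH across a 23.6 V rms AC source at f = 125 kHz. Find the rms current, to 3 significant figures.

9.57 A

ω = 2πf = 785400 rad/s
X_L = ωL = 24.2 Ω
X_C = 1/(ωC) = 2.72 Ω
Parallel: admittances add. Y = 1/R + 1/(jωL) + jωC
Y = (0.241 + j0.326) S
|Y| = 0.406 S → |Z| = 1/|Y| = 2.47 Ω, ∠Z = −∠Y = -53.5°
I = V/|Z| = 23.6/2.47 = 9.57 A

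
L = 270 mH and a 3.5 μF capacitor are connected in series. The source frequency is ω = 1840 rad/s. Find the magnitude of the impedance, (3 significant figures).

X_L = ωL = 497 Ω
X_C = 1/(ωC) = 155 Ω
Net reactance X = X_L − X_C = 342 Ω
Z = j342 Ω
|Z| = √(0² + 342²) = 342 Ω

342 Ω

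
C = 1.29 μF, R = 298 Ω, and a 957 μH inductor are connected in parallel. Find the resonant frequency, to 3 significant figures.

4.53 kHz

ω₀ = 1/√(LC) = 1/√(0.000957 × 1.29e-06) = 28460 rad/s
f₀ = ω₀/(2π) = 4.53 kHz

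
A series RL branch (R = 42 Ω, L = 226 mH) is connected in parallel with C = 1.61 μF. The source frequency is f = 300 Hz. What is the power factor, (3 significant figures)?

0.307

ω = 2πf = 1885 rad/s
X_L = ωL = 426 Ω
X_C = 1/(ωC) = 330 Ω
Branch 1 (R+jX_L): Z₁ = 42.0 + j426 Ω, |Z₁| = 428 Ω
Branch 2 (−jX_C): Z₂ = −j330 Ω
Parallel: Z = Z₁Z₂/(Z₁+Z₂), |Z| = 1340 Ω, ∠Z = -72.1°
cos φ = cos(-72.1°) = 0.307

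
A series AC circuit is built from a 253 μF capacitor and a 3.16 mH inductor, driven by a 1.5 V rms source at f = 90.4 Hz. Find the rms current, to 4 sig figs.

290.5 mA

ω = 2πf = 568.0 rad/s
X_L = ωL = 1.795 Ω
X_C = 1/(ωC) = 6.959 Ω
Net reactance X = X_L − X_C = -5.164 Ω
Z = − j5.164 Ω
|Z| = √(0² + 5.164²) = 5.164 Ω
I = V/|Z| = 1.5/5.164 = 290.5 mA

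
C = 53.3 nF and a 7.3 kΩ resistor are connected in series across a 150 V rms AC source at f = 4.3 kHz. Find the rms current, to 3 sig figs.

20.5 mA

ω = 2πf = 27020 rad/s
X_C = 1/(ωC) = 694 Ω
Z = 7300 − j694 Ω
|Z| = √(7300² + 694²) = 7330 Ω
I = V/|Z| = 150/7330 = 20.5 mA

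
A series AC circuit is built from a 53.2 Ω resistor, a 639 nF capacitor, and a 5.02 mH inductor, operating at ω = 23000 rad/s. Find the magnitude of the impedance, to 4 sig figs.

71.27 Ω

X_L = ωL = 115.5 Ω
X_C = 1/(ωC) = 68.04 Ω
Net reactance X = X_L − X_C = 47.42 Ω
Z = 53.20 + j47.42 Ω
|Z| = √(53.20² + 47.42²) = 71.27 Ω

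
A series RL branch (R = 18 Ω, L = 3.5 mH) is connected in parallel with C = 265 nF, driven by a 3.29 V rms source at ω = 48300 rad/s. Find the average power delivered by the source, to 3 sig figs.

6.74 mW

X_L = ωL = 169 Ω
X_C = 1/(ωC) = 78.1 Ω
Branch 1 (R+jX_L): Z₁ = 18.0 + j169 Ω, |Z₁| = 170 Ω
Branch 2 (−jX_C): Z₂ = −j78.1 Ω
Parallel: Z = Z₁Z₂/(Z₁+Z₂), |Z| = 143 Ω, ∠Z = -84.9°
I = V/|Z| = 23.0 mA
P = VI cos φ = 3.29 × 0.0230 × cos(-84.9°) = 6.74 mW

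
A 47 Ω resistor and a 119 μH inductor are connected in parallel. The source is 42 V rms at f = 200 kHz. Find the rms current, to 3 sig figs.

937 mA

ω = 2πf = 1.257e+06 rad/s
X_L = ωL = 150 Ω
Parallel: admittances add. Y = 1/R + 1/(jωL)
Y = (0.0213 − j0.00669) S
|Y| = 0.0223 S → |Z| = 1/|Y| = 44.8 Ω, ∠Z = −∠Y = 17.4°
I = V/|Z| = 42/44.8 = 937 mA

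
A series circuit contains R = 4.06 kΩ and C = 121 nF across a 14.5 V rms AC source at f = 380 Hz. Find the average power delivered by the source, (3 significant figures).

30.0 mW

ω = 2πf = 2388 rad/s
X_C = 1/(ωC) = 3460 Ω
Z = 4060 − j3460 Ω
|Z| = √(4060² + 3460²) = 5340 Ω
∠Z = arctan(-3460/4060) = -40.4°
I = V/|Z| = 2.72 mA
P = VI cos φ = 14.5 × 0.00272 × cos(-40.4°) = 30.0 mW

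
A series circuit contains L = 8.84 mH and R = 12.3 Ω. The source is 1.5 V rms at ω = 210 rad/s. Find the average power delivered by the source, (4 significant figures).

X_L = ωL = 1.856 Ω
Z = 12.30 + j1.856 Ω
|Z| = √(12.30² + 1.856²) = 12.44 Ω
∠Z = arctan(1.856/12.30) = 8.583°
I = V/|Z| = 120.6 mA
P = VI cos φ = 1.5 × 0.1206 × cos(8.583°) = 178.9 mW

178.9 mW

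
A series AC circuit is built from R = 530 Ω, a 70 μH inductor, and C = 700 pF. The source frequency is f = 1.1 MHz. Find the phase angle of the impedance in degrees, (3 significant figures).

ω = 2πf = 6.912e+06 rad/s
X_L = ωL = 484 Ω
X_C = 1/(ωC) = 207 Ω
Net reactance X = X_L − X_C = 277 Ω
Z = 530 + j277 Ω
|Z| = √(530² + 277²) = 598 Ω
∠Z = arctan(277/530) = 27.6°

27.6°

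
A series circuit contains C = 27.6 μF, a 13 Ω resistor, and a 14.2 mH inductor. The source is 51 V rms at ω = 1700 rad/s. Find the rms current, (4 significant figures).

3.833 A

X_L = ωL = 24.14 Ω
X_C = 1/(ωC) = 21.31 Ω
Net reactance X = X_L − X_C = 2.827 Ω
Z = 13.00 + j2.827 Ω
|Z| = √(13.00² + 2.827²) = 13.30 Ω
I = V/|Z| = 51/13.30 = 3.833 A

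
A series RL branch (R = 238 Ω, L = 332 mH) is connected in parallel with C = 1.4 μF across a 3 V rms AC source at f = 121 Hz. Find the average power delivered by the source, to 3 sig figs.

ω = 2πf = 760.3 rad/s
X_L = ωL = 252 Ω
X_C = 1/(ωC) = 940 Ω
Branch 1 (R+jX_L): Z₁ = 238 + j252 Ω, |Z₁| = 347 Ω
Branch 2 (−jX_C): Z₂ = −j940 Ω
Parallel: Z = Z₁Z₂/(Z₁+Z₂), |Z| = 448 Ω, ∠Z = 27.6°
I = V/|Z| = 6.69 mA
P = VI cos φ = 3 × 0.00669 × cos(27.6°) = 17.8 mW

17.8 mW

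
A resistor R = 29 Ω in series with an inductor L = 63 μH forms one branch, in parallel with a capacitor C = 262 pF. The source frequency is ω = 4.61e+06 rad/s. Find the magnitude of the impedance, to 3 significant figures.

X_L = ωL = 290 Ω
X_C = 1/(ωC) = 828 Ω
Branch 1 (R+jX_L): Z₁ = 29.0 + j290 Ω, |Z₁| = 292 Ω
Branch 2 (−jX_C): Z₂ = −j828 Ω
Parallel: Z = Z₁Z₂/(Z₁+Z₂), |Z| = 449 Ω, ∠Z = 81.2°

449 Ω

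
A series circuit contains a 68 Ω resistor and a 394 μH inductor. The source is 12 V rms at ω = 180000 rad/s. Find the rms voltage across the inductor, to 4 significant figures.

8.662 V

X_L = ωL = 70.92 Ω
Z = 68.00 + j70.92 Ω
|Z| = √(68.00² + 70.92²) = 98.25 Ω
I = V/|Z| = 122.1 mA
V_L = I·|Z_L| = 0.1221 × 70.92 = 8.662 V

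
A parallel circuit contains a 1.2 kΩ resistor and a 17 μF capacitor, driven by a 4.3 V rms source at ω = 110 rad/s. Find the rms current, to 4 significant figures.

X_C = 1/(ωC) = 534.8 Ω
Parallel: admittances add. Y = 1/R + jωC
Y = (0.0008333 + j0.001870) S
|Y| = 0.002047 S → |Z| = 1/|Y| = 488.5 Ω, ∠Z = −∠Y = -65.98°
I = V/|Z| = 4.3/488.5 = 8.803 mA

8.803 mA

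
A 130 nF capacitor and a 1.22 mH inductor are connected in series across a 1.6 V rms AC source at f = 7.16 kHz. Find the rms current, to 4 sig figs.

13.78 mA

ω = 2πf = 44990 rad/s
X_L = ωL = 54.88 Ω
X_C = 1/(ωC) = 171.0 Ω
Net reactance X = X_L − X_C = -116.1 Ω
Z = − j116.1 Ω
|Z| = √(0² + 116.1²) = 116.1 Ω
I = V/|Z| = 1.6/116.1 = 13.78 mA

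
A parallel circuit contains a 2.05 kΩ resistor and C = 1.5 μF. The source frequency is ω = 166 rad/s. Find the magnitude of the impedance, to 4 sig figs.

1826 Ω

X_C = 1/(ωC) = 4016 Ω
Parallel: admittances add. Y = 1/R + jωC
Y = (0.0004878 + j0.0002490) S
|Y| = 0.0005477 S → |Z| = 1/|Y| = 1826 Ω, ∠Z = −∠Y = -27.04°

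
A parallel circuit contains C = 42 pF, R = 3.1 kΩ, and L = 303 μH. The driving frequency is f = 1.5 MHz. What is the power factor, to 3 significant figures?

0.990

ω = 2πf = 9.425e+06 rad/s
X_L = ωL = 2860 Ω
X_C = 1/(ωC) = 2530 Ω
Parallel: admittances add. Y = 1/R + 1/(jωL) + jωC
Y = (0.000323 + j4.57e-05) S
|Y| = 0.000326 S → |Z| = 1/|Y| = 3070 Ω, ∠Z = −∠Y = -8.06°
cos φ = cos(-8.06°) = 0.990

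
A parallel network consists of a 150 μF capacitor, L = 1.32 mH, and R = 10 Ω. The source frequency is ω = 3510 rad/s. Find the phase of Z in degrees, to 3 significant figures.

-72.2°

X_L = ωL = 4.63 Ω
X_C = 1/(ωC) = 1.90 Ω
Parallel: admittances add. Y = 1/R + 1/(jωL) + jωC
Y = (0.100 + j0.311) S
|Y| = 0.326 S → |Z| = 1/|Y| = 3.06 Ω, ∠Z = −∠Y = -72.2°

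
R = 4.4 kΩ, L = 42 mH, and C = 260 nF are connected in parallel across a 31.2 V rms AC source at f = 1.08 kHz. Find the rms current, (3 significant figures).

ω = 2πf = 6786 rad/s
X_L = ωL = 285 Ω
X_C = 1/(ωC) = 567 Ω
Parallel: admittances add. Y = 1/R + 1/(jωL) + jωC
Y = (0.000227 − j0.00174) S
|Y| = 0.00176 S → |Z| = 1/|Y| = 568 Ω, ∠Z = −∠Y = 82.6°
I = V/|Z| = 31.2/568 = 54.9 mA

54.9 mA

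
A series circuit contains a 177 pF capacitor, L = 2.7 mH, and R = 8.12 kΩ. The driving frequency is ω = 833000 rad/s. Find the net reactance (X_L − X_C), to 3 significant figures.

X_L = ωL = 2250 Ω
X_C = 1/(ωC) = 6780 Ω
X = 2250 − 6780 = -4530 Ω

-4530 Ω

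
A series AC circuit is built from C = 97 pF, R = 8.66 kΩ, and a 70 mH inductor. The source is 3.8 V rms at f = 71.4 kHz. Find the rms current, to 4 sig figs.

314.5 μA

ω = 2πf = 448600 rad/s
X_L = ωL = 31400 Ω
X_C = 1/(ωC) = 22980 Ω
Net reactance X = X_L − X_C = 8423 Ω
Z = 8660 + j8423 Ω
|Z| = √(8660² + 8423²) = 12080 Ω
I = V/|Z| = 3.8/12080 = 314.5 μA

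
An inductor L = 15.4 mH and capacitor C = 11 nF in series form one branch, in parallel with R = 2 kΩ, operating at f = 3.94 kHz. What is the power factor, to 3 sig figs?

ω = 2πf = 24760 rad/s
X_L = ωL = 381 Ω
X_C = 1/(ωC) = 3670 Ω
Branch 1: Z₁ = R = 2000 Ω
Branch 2 (series LC): Z₂ = j(X_L − X_C) = −j3290 Ω
Parallel: Z = Z₁Z₂/(Z₁+Z₂), |Z| = 1710 Ω, ∠Z = -31.3°
cos φ = cos(-31.3°) = 0.855

0.855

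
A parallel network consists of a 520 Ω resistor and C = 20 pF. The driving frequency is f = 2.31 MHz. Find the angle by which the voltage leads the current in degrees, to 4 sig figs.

-8.584°

ω = 2πf = 1.451e+07 rad/s
X_C = 1/(ωC) = 3445 Ω
Parallel: admittances add. Y = 1/R + jωC
Y = (0.001923 + j0.0002903) S
|Y| = 0.001945 S → |Z| = 1/|Y| = 514.2 Ω, ∠Z = −∠Y = -8.584°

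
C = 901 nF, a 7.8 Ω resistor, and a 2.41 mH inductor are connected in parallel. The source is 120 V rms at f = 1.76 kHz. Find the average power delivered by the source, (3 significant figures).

ω = 2πf = 11060 rad/s
X_L = ωL = 26.7 Ω
X_C = 1/(ωC) = 100 Ω
Parallel: admittances add. Y = 1/R + 1/(jωL) + jωC
Y = (0.128 − j0.0276) S
|Y| = 0.131 S → |Z| = 1/|Y| = 7.63 Ω, ∠Z = −∠Y = 12.1°
I = V/|Z| = 15.7 A
P = VI cos φ = 120 × 15.7 × cos(12.1°) = 1.85 kW

1.85 kW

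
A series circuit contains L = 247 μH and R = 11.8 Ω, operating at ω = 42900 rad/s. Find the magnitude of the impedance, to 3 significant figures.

15.9 Ω

X_L = ωL = 10.6 Ω
Z = 11.8 + j10.6 Ω
|Z| = √(11.8² + 10.6²) = 15.9 Ω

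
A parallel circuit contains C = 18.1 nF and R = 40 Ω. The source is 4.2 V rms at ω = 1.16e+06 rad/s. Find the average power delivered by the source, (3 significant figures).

441 mW

X_C = 1/(ωC) = 47.6 Ω
Parallel: admittances add. Y = 1/R + jωC
Y = (0.0250 + j0.0210) S
|Y| = 0.0326 S → |Z| = 1/|Y| = 30.6 Ω, ∠Z = −∠Y = -40.0°
I = V/|Z| = 137 mA
P = VI cos φ = 4.2 × 0.137 × cos(-40.0°) = 441 mW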